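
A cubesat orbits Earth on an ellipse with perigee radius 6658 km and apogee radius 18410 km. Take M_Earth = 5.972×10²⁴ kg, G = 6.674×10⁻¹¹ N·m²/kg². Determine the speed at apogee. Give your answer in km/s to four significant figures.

v ≈ 3.391 km/s

μ = GM = 6.674×10⁻¹¹ × 5.972×10²⁴ = 3.986×10¹⁴ m³/s².
Semi-major axis a = (r_p + r_a)/2 = 12534 km = 1.253×10⁷ m.
Vis-viva: v² = μ(2/r − 1/a) = 3.986×10¹⁴ × (1.086×10⁻⁷ − 7.978×10⁻⁸) = 1.150×10⁷ m²/s².
v = 3391 m/s = 3.391 km/s.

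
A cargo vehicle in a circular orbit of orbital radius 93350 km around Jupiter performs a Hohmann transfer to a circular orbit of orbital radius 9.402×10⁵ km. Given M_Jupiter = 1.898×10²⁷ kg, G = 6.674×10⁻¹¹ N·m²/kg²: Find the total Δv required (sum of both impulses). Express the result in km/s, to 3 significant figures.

μ = GM = 6.674×10⁻¹¹ × 1.898×10²⁷ = 1.267×10¹⁷ m³/s².
r₁ = 93350 km = 9.335×10⁷ m.
r₂ = 9.402×10⁵ km = 9.402×10⁸ m.
Transfer ellipse a_t = (r₁ + r₂)/2 = 5.168×10⁸ m.
At r₁: circular v_c1 = √(μ/r₁) = 36840 m/s; transfer-perijove v_p = √[μ(2/r₁ − 1/a_t)] = 49690 m/s.
Δv₁ = v_p − v_c1 = 12850 m/s.
At r₂: circular v_c2 = √(μ/r₂) = 11610 m/s; transfer-apojove v_a = √[μ(2/r₂ − 1/a_t)] = 4933 m/s.
Δv₂ = v_c2 − v_a = 6674 m/s.
Total Δv = Δv₁ + Δv₂ = 19520 m/s = 19.52 km/s.

Δv_total ≈ 19.5 km/s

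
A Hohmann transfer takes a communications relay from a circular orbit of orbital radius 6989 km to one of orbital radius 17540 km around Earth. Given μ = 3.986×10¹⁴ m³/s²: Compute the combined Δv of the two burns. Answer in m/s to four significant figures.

Δv_total ≈ 2648 m/s

r₁ = 6989 km = 6.989×10⁶ m.
r₂ = 17540 km = 1.754×10⁷ m.
Transfer ellipse a_t = (r₁ + r₂)/2 = 1.226×10⁷ m.
At r₁: circular v_c1 = √(μ/r₁) = 7552 m/s; transfer-perigee v_p = √[μ(2/r₁ − 1/a_t)] = 9031 m/s.
Δv₁ = v_p − v_c1 = 1479 m/s.
At r₂: circular v_c2 = √(μ/r₂) = 4767 m/s; transfer-apogee v_a = √[μ(2/r₂ − 1/a_t)] = 3599 m/s.
Δv₂ = v_c2 − v_a = 1168 m/s.
Total Δv = Δv₁ + Δv₂ = 2648 m/s.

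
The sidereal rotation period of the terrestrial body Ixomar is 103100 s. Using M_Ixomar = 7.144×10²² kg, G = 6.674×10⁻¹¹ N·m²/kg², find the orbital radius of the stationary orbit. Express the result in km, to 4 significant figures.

r_sync ≈ 10870 km

μ = GM = 6.674×10⁻¹¹ × 7.144×10²² = 4.768×10¹² m³/s².
A synchronous orbit has period T, so by Kepler's third law a = (μT²/4π²)^(1/3).
μT²/4π² = 4.768×10¹² × (1.031×10⁵)² / 39.48 = 1.284×10²¹ m³.
a = 1.087×10⁷ m = 10868 km.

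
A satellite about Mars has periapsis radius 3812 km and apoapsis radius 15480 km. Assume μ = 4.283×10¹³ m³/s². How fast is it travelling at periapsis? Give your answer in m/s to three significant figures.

v ≈ 4250 m/s

Semi-major axis a = (r_p + r_a)/2 = 9646.0 km = 9.646×10⁶ m.
Vis-viva: v² = μ(2/r − 1/a) = 4.283×10¹³ × (5.247×10⁻⁷ − 1.037×10⁻⁷) = 1.803×10⁷ m²/s².
v = 4246 m/s.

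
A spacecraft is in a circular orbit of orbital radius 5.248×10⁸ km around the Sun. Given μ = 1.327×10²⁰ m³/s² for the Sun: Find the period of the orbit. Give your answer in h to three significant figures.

T ≈ 57600 h

r = 5.248×10⁸ km = 5.248×10¹¹ m.
Kepler's third law: T = 2π√(r³/μ) = 2π√((5.248×10¹¹)³ / 1.327×10²⁰).
r³/μ = 1.089×10¹⁵ s², so T = 2π × 3.300×10⁷ = 2.074×10⁸ s.
Converting: 2.074×10⁸ s ÷ 3600 = 57600 h.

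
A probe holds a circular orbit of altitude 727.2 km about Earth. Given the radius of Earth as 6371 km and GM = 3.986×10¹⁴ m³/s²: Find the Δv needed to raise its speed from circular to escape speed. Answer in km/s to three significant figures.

Δv ≈ 3.10 km/s

r = 6371 + 727.2 = 7098.2 km = 7.0982×10⁶ m.
Circular speed v_c = √(μ/r) = 7494 m/s.
Escape speed v_esc = √(2μ/r) = √2 × v_c = 10600 m/s.
Δv = v_esc − v_c = 3104 m/s = 3.104 km/s.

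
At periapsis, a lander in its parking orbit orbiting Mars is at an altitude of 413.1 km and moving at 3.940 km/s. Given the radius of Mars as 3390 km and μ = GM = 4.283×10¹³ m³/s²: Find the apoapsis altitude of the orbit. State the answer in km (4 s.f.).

apoapsis altitude ≈ 5044 km

r_p = 3390 + 413.1 = 3803.1 km = 3.803×10⁶ m.
Specific energy ε = v²/2 − μ/r = -3.500×10⁶ J/kg, so a = −μ/(2ε) = 6.118×10⁶ m.
The apsides satisfy r_p + r_a = 2a, so the apoapsis radius is 2a − r_p = 8.434×10⁶ m = 8433.8 km.
Apoapsis altitude = 8433.8 − 3390 = 5043.8 km.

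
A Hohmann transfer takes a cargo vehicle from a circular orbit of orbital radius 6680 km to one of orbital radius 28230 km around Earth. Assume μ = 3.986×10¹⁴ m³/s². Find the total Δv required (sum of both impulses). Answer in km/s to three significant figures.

Δv_total ≈ 3.53 km/s

r₁ = 6680 km = 6.680×10⁶ m.
r₂ = 28230 km = 2.823×10⁷ m.
Transfer ellipse a_t = (r₁ + r₂)/2 = 1.746×10⁷ m.
At r₁: circular v_c1 = √(μ/r₁) = 7725 m/s; transfer-perigee v_p = √[μ(2/r₁ − 1/a_t)] = 9824 m/s.
Δv₁ = v_p − v_c1 = 2099 m/s.
At r₂: circular v_c2 = √(μ/r₂) = 3758 m/s; transfer-apogee v_a = √[μ(2/r₂ − 1/a_t)] = 2325 m/s.
Δv₂ = v_c2 − v_a = 1433 m/s.
Total Δv = Δv₁ + Δv₂ = 3532 m/s = 3.532 km/s.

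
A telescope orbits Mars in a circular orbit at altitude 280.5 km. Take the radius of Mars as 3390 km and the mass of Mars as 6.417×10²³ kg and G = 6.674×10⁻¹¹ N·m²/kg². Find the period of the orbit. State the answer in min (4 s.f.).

μ = GM = 6.674×10⁻¹¹ × 6.417×10²³ = 4.283×10¹³ m³/s².
r = 3390 + 280.5 = 3670.5 km = 3.6705×10⁶ m.
Kepler's third law: T = 2π√(r³/μ) = 2π√((3.670×10⁶)³ / 4.283×10¹³).
r³/μ = 1.155×10⁶ s², so T = 2π × 1.075×10³ = 6.752×10³ s.
Converting: 6.752×10³ s ÷ 60.00 = 112.5 min.

T ≈ 112.5 min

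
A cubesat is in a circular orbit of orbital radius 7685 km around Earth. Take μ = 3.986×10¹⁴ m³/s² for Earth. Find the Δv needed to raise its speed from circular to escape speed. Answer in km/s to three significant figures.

Δv ≈ 2.98 km/s

r = 7685 km = 7.685×10⁶ m.
Circular speed v_c = √(μ/r) = 7202 m/s.
Escape speed v_esc = √(2μ/r) = √2 × v_c = 10190 m/s.
Δv = v_esc − v_c = 2983 m/s = 2.983 km/s.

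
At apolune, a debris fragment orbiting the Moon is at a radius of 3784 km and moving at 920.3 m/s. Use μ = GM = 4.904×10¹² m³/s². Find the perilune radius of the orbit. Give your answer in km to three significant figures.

r_a = 3.784×10⁶ m.
Specific energy ε = v²/2 − μ/r = -8.725×10⁵ J/kg, so a = −μ/(2ε) = 2.810×10⁶ m.
The apsides satisfy r_p + r_a = 2a, so the perilune radius is 2a − r_a = 1.837×10⁶ m = 1836.6 km.

perilune radius ≈ 1840 km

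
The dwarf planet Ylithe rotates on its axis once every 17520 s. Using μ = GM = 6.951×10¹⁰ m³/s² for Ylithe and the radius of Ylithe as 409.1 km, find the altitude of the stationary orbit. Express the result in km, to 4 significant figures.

A synchronous orbit has period T, so by Kepler's third law a = (μT²/4π²)^(1/3).
μT²/4π² = 6.951×10¹⁰ × (1.752×10⁴)² / 39.48 = 5.405×10¹⁷ m³.
a = 8.146×10⁵ m = 814.55 km.
Altitude h = a − R = 814.55 − 409.1 = 405.45 km.

h_sync ≈ 405.5 km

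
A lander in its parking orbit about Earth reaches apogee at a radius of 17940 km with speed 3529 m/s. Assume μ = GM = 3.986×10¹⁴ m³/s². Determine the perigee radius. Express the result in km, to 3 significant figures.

perigee radius ≈ 6990 km

r_a = 1.794×10⁷ m.
Specific energy ε = v²/2 − μ/r = -1.599×10⁷ J/kg, so a = −μ/(2ε) = 1.246×10⁷ m.
The apsides satisfy r_p + r_a = 2a, so the perigee radius is 2a − r_a = 6.986×10⁶ m = 6985.6 km.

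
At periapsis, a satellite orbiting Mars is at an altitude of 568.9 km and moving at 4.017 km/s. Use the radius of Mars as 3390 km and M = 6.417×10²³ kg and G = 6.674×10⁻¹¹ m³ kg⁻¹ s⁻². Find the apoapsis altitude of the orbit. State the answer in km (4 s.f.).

apoapsis altitude ≈ 8226 km

μ = GM = 6.674×10⁻¹¹ × 6.417×10²³ = 4.283×10¹³ m³/s².
r_p = 3390 + 568.9 = 3958.9 km = 3.959×10⁶ m.
Specific energy ε = v²/2 − μ/r = -2.750×10⁶ J/kg, so a = −μ/(2ε) = 7.787×10⁶ m.
The apsides satisfy r_p + r_a = 2a, so the apoapsis radius is 2a − r_p = 1.162×10⁷ m = 11616 km.
Apoapsis altitude = 11616 − 3390 = 8225.9 km.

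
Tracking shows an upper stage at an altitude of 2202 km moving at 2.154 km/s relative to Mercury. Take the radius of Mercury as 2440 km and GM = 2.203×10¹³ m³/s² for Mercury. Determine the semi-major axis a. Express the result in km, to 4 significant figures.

r = 2440 + 2202 = 4642.0 km = 4.642×10⁶ m.
Specific orbital energy ε = v²/2 − μ/r = (2154)²/2 − 2.203×10¹³/4.642×10⁶ = -2.426×10⁶ J/kg.
Since ε = −μ/(2a), a = −μ/(2ε) = 4.541×10⁶ m = 4540.5 km.

a ≈ 4541 km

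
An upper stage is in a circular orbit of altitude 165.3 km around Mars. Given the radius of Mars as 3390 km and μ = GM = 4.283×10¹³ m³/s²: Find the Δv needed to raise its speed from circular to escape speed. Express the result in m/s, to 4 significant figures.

r = 3390 + 165.3 = 3555.3 km = 3.5553×10⁶ m.
Circular speed v_c = √(μ/r) = 3471 m/s.
Escape speed v_esc = √(2μ/r) = √2 × v_c = 4909 m/s.
Δv = v_esc − v_c = 1438 m/s.

Δv ≈ 1438 m/s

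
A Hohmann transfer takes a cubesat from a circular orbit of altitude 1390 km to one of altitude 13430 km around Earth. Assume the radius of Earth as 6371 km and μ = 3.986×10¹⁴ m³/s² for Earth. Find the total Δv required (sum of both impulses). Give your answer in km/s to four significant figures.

Δv_total ≈ 2.544 km/s

r₁ = 6371 + 1390 = 7761.0 km = 7.7610×10⁶ m.
r₂ = 6371 + 13430 = 19801 km = 1.9801×10⁷ m.
Transfer ellipse a_t = (r₁ + r₂)/2 = 1.378×10⁷ m.
At r₁: circular v_c1 = √(μ/r₁) = 7167 m/s; transfer-perigee v_p = √[μ(2/r₁ − 1/a_t)] = 8590 m/s.
Δv₁ = v_p − v_c1 = 1424 m/s.
At r₂: circular v_c2 = √(μ/r₂) = 4487 m/s; transfer-apogee v_a = √[μ(2/r₂ − 1/a_t)] = 3367 m/s.
Δv₂ = v_c2 − v_a = 1120 m/s.
Total Δv = Δv₁ + Δv₂ = 2544 m/s = 2.544 km/s.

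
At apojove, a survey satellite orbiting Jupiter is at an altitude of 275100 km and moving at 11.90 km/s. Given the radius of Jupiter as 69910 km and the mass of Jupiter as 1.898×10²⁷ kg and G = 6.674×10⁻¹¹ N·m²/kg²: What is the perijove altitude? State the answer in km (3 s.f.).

perijove altitude ≈ 12500 km

μ = GM = 6.674×10⁻¹¹ × 1.898×10²⁷ = 1.267×10¹⁷ m³/s².
r_a = 69910 + 275100 = 3.4501×10⁵ km = 3.450×10⁸ m.
Specific energy ε = v²/2 − μ/r = -2.964×10⁸ J/kg, so a = −μ/(2ε) = 2.137×10⁸ m.
The apsides satisfy r_p + r_a = 2a, so the perijove radius is 2a − r_a = 8.243×10⁷ m = 82431 km.
Perijove altitude = 82431 − 69910 = 12521 km.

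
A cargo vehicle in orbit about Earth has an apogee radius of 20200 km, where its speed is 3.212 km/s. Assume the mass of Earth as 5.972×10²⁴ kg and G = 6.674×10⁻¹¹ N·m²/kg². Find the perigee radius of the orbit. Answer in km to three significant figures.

perigee radius ≈ 7150 km

μ = GM = 6.674×10⁻¹¹ × 5.972×10²⁴ = 3.986×10¹⁴ m³/s².
r_a = 2.020×10⁷ m.
Specific energy ε = v²/2 − μ/r = -1.457×10⁷ J/kg, so a = −μ/(2ε) = 1.368×10⁷ m.
The apsides satisfy r_p + r_a = 2a, so the perigee radius is 2a − r_a = 7.150×10⁶ m = 7150.4 km.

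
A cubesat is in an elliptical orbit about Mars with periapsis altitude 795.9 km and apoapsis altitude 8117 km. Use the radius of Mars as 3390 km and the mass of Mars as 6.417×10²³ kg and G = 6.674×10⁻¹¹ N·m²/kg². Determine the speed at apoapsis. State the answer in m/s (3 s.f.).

μ = GM = 6.674×10⁻¹¹ × 6.417×10²³ = 4.283×10¹³ m³/s².
r_p = 3390 + 795.9 = 4185.9 km = 4.1859×10⁶ m.
r_a = 3390 + 8117 = 11507 km = 1.1507×10⁷ m.
Semi-major axis a = (r_p + r_a)/2 = 7846.4 km = 7.846×10⁶ m.
Vis-viva: v² = μ(2/r − 1/a) = 4.283×10¹³ × (1.738×10⁻⁷ − 1.274×10⁻⁷) = 1.986×10⁶ m²/s².
v = 1409 m/s.

v ≈ 1410 m/s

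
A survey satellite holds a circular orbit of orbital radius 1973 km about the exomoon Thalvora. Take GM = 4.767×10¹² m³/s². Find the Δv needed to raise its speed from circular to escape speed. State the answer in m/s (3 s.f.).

Δv ≈ 644 m/s

r = 1973 km = 1.973×10⁶ m.
Circular speed v_c = √(μ/r) = 1554 m/s.
Escape speed v_esc = √(2μ/r) = √2 × v_c = 2198 m/s.
Δv = v_esc − v_c = 643.8 m/s.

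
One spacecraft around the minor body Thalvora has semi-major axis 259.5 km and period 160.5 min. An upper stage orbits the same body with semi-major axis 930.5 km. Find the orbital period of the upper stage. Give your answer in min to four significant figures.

T₂ ≈ 1090 min

Kepler's third law: T² ∝ a³, so T₂ = T₁ (a₂/a₁)^(3/2).
a₂/a₁ = 3.586, (a₂/a₁)^(3/2) = 6.790.
T₂ = 160.5 × 6.790 = 1090 min.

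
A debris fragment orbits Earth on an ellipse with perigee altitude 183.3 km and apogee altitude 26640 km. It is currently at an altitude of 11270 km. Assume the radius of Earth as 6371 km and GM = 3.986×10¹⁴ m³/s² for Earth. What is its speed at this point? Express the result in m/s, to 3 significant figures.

r_p = 6371 + 183.3 = 6554.3 km = 6.5543×10⁶ m.
r_a = 6371 + 26640 = 33011 km = 3.3011×10⁷ m.
r = 6371 + 11270 = 17641 km = 1.764×10⁷ m.
Semi-major axis a = (r_p + r_a)/2 = 19783 km = 1.978×10⁷ m.
Vis-viva: v² = μ(2/r − 1/a) = 3.986×10¹⁴ × (1.134×10⁻⁷ − 5.055×10⁻⁸) = 2.504×10⁷ m²/s².
v = 5004 m/s.

v ≈ 5000 m/s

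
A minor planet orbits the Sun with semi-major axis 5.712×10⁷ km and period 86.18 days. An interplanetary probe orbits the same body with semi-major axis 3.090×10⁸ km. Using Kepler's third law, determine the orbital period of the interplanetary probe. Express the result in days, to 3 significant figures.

T₂ ≈ 1080 days

Kepler's third law: T² ∝ a³, so T₂ = T₁ (a₂/a₁)^(3/2).
a₂/a₁ = 5.410, (a₂/a₁)^(3/2) = 12.58.
T₂ = 86.18 × 12.58 = 1084 days.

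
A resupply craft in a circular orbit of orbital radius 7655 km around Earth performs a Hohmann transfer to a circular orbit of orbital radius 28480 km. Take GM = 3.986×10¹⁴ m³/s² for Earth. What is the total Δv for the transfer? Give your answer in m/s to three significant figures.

r₁ = 7655 km = 7.655×10⁶ m.
r₂ = 28480 km = 2.848×10⁷ m.
Transfer ellipse a_t = (r₁ + r₂)/2 = 1.807×10⁷ m.
At r₁: circular v_c1 = √(μ/r₁) = 7216 m/s; transfer-perigee v_p = √[μ(2/r₁ − 1/a_t)] = 9060 m/s.
Δv₁ = v_p − v_c1 = 1844 m/s.
At r₂: circular v_c2 = √(μ/r₂) = 3741 m/s; transfer-apogee v_a = √[μ(2/r₂ − 1/a_t)] = 2435 m/s.
Δv₂ = v_c2 − v_a = 1306 m/s.
Total Δv = Δv₁ + Δv₂ = 3150 m/s.

Δv_total ≈ 3150 m/s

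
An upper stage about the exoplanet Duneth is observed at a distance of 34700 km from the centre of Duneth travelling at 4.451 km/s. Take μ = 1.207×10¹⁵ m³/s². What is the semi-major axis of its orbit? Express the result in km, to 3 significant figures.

r = 3.470×10⁷ m.
Specific orbital energy ε = v²/2 − μ/r = (4451)²/2 − 1.207×10¹⁵/3.470×10⁷ = -2.488×10⁷ J/kg.
Since ε = −μ/(2a), a = −μ/(2ε) = 2.426×10⁷ m = 24258 km.

a ≈ 24300 km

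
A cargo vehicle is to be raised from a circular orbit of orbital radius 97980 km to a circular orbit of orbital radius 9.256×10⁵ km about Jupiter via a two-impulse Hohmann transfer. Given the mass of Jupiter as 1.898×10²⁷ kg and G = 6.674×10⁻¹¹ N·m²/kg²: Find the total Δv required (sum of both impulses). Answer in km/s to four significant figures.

Δv_total ≈ 18.98 km/s

μ = GM = 6.674×10⁻¹¹ × 1.898×10²⁷ = 1.267×10¹⁷ m³/s².
r₁ = 97980 km = 9.798×10⁷ m.
r₂ = 9.256×10⁵ km = 9.256×10⁸ m.
Transfer ellipse a_t = (r₁ + r₂)/2 = 5.118×10⁸ m.
At r₁: circular v_c1 = √(μ/r₁) = 35960 m/s; transfer-perijove v_p = √[μ(2/r₁ − 1/a_t)] = 48350 m/s.
Δv₁ = v_p − v_c1 = 12400 m/s.
At r₂: circular v_c2 = √(μ/r₂) = 11700 m/s; transfer-apojove v_a = √[μ(2/r₂ − 1/a_t)] = 5119 m/s.
Δv₂ = v_c2 − v_a = 6580 m/s.
Total Δv = Δv₁ + Δv₂ = 18980 m/s = 18.98 km/s.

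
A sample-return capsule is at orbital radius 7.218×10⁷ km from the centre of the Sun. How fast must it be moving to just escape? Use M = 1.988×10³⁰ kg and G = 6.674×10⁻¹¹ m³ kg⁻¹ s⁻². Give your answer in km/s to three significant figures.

μ = GM = 6.674×10⁻¹¹ × 1.988×10³⁰ = 1.327×10²⁰ m³/s².
r = 7.218×10⁷ km = 7.218×10¹⁰ m.
Escape speed v_esc = √(2μ/r) = √(2 × 1.327×10²⁰ / 7.218×10¹⁰) = √(3.676×10⁹) = 60630 m/s.
= 60.63 km/s.

v_esc ≈ 60.6 km/s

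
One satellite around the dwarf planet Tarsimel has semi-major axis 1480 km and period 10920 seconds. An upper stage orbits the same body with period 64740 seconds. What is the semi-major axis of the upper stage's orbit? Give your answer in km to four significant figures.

Kepler's third law: a³ ∝ T², so a₂ = a₁ (T₂/T₁)^(2/3).
T₂/T₁ = 5.929, (T₂/T₁)^(2/3) = 3.276.
a₂ = 1480 × 3.276 = 4848 km.

a₂ ≈ 4848 km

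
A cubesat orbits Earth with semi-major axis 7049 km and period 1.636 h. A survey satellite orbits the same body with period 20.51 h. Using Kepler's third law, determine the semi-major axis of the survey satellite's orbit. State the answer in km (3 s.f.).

a₂ ≈ 38000 km

Kepler's third law: a³ ∝ T², so a₂ = a₁ (T₂/T₁)^(2/3).
T₂/T₁ = 12.54, (T₂/T₁)^(2/3) = 5.397.
a₂ = 7049 × 5.397 = 38040 km.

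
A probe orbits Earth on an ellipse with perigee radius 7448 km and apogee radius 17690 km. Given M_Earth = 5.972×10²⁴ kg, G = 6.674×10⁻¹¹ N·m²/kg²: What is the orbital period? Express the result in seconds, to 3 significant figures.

μ = GM = 6.674×10⁻¹¹ × 5.972×10²⁴ = 3.986×10¹⁴ m³/s².
Semi-major axis a = (r_p + r_a)/2 = (7448.0 + 17690)/2 = 12569 km = 1.257×10⁷ m.
By Kepler's third law T = 2π√(a³/μ) = 2π × 2.232×10³ = 1.402×10⁴ s.

T ≈ 14000 seconds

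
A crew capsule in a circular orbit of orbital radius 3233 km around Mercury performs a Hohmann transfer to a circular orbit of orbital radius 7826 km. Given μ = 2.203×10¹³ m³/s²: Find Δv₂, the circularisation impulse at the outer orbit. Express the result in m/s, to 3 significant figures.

Δv ≈ 395 m/s

r₁ = 3233 km = 3.233×10⁶ m.
r₂ = 7826 km = 7.826×10⁶ m.
Transfer ellipse a_t = (r₁ + r₂)/2 = 5.530×10⁶ m.
At r₁: circular v_c1 = √(μ/r₁) = 2610 m/s; transfer-periherm v_p = √[μ(2/r₁ − 1/a_t)] = 3105 m/s.
At r₂: circular v_c2 = √(μ/r₂) = 1678 m/s; transfer-apoherm v_a = √[μ(2/r₂ − 1/a_t)] = 1283 m/s.
Δv₂ = v_c2 − v_a = 394.9 m/s.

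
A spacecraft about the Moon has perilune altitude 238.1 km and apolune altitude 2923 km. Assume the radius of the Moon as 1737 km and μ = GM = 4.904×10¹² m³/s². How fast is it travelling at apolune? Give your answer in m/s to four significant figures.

v ≈ 791.5 m/s

r_p = 1737 + 238.1 = 1975.1 km = 1.9751×10⁶ m.
r_a = 1737 + 2923 = 4660.0 km = 4.6600×10⁶ m.
Semi-major axis a = (r_p + r_a)/2 = 3317.6 km = 3.318×10⁶ m.
Vis-viva: v² = μ(2/r − 1/a) = 4.904×10¹² × (4.292×10⁻⁷ − 3.014×10⁻⁷) = 6.265×10⁵ m²/s².
v = 791.5 m/s.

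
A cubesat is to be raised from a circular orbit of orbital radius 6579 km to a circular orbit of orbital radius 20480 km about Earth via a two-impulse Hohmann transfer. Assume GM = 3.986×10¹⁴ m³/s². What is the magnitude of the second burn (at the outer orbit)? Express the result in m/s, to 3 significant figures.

Δv ≈ 1340 m/s

r₁ = 6579 km = 6.579×10⁶ m.
r₂ = 20480 km = 2.048×10⁷ m.
Transfer ellipse a_t = (r₁ + r₂)/2 = 1.353×10⁷ m.
At r₁: circular v_c1 = √(μ/r₁) = 7784 m/s; transfer-perigee v_p = √[μ(2/r₁ − 1/a_t)] = 9577 m/s.
At r₂: circular v_c2 = √(μ/r₂) = 4412 m/s; transfer-apogee v_a = √[μ(2/r₂ − 1/a_t)] = 3076 m/s.
Δv₂ = v_c2 − v_a = 1335 m/s.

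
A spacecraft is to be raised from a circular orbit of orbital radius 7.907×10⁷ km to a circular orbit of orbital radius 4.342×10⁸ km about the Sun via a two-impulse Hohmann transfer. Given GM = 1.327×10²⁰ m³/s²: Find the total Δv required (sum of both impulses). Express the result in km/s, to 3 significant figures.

r₁ = 7.907×10⁷ km = 7.907×10¹⁰ m.
r₂ = 4.342×10⁸ km = 4.342×10¹¹ m.
Transfer ellipse a_t = (r₁ + r₂)/2 = 2.566×10¹¹ m.
At r₁: circular v_c1 = √(μ/r₁) = 40970 m/s; transfer-perihelion v_p = √[μ(2/r₁ − 1/a_t)] = 53290 m/s.
Δv₁ = v_p − v_c1 = 12320 m/s.
At r₂: circular v_c2 = √(μ/r₂) = 17480 m/s; transfer-aphelion v_a = √[μ(2/r₂ − 1/a_t)] = 9704 m/s.
Δv₂ = v_c2 − v_a = 7778 m/s.
Total Δv = Δv₁ + Δv₂ = 20100 m/s = 20.10 km/s.

Δv_total ≈ 20.1 km/s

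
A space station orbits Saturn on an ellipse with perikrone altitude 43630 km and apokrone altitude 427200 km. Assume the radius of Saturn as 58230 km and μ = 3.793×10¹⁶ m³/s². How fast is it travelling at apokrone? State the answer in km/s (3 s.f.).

r_p = 58230 + 43630 = 101860 km = 1.0186×10⁸ m.
r_a = 58230 + 427200 = 485430 km = 4.8543×10⁸ m.
Semi-major axis a = (r_p + r_a)/2 = 2.9364×10⁵ km = 2.936×10⁸ m.
Vis-viva: v² = μ(2/r − 1/a) = 3.793×10¹⁶ × (4.120×10⁻⁹ − 3.405×10⁻⁹) = 2.710×10⁷ m²/s².
v = 5206 m/s = 5.206 km/s.

v ≈ 5.21 km/s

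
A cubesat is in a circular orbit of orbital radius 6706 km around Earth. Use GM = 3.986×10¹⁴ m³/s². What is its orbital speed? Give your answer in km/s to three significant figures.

v ≈ 7.71 km/s

r = 6706 km = 6.706×10⁶ m.
For a circular orbit v = √(μ/r) = √(3.986×10¹⁴ / 6.706×10⁶) = √(5.944×10⁷) = 7710 m/s.
That is 7.710 km/s.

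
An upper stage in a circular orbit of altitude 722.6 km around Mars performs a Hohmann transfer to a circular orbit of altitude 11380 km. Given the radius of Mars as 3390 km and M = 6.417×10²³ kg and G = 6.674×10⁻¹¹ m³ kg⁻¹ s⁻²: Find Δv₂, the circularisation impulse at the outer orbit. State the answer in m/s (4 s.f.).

μ = GM = 6.674×10⁻¹¹ × 6.417×10²³ = 4.283×10¹³ m³/s².
r₁ = 3390 + 722.6 = 4112.6 km = 4.1126×10⁶ m.
r₂ = 3390 + 11380 = 14770 km = 1.4770×10⁷ m.
Transfer ellipse a_t = (r₁ + r₂)/2 = 9.441×10⁶ m.
At r₁: circular v_c1 = √(μ/r₁) = 3227 m/s; transfer-periapsis v_p = √[μ(2/r₁ − 1/a_t)] = 4036 m/s.
At r₂: circular v_c2 = √(μ/r₂) = 1703 m/s; transfer-apoapsis v_a = √[μ(2/r₂ − 1/a_t)] = 1124 m/s.
Δv₂ = v_c2 − v_a = 579.0 m/s.

Δv ≈ 579.0 m/s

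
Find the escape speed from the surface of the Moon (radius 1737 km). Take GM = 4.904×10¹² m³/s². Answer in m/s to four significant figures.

r = R = 1.737×10⁶ m.
Escape speed v_esc = √(2μ/r) = √(2 × 4.904×10¹² / 1.737×10⁶) = √(5.647×10⁶) = 2376 m/s.

v_esc ≈ 2376 m/s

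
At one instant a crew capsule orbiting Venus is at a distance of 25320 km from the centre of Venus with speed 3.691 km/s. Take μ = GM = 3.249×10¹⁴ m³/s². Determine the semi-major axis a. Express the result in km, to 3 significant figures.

a ≈ 27000 km

r = 2.532×10⁷ m.
Specific orbital energy ε = v²/2 − μ/r = (3691)²/2 − 3.249×10¹⁴/2.532×10⁷ = -6.020×10⁶ J/kg.
Since ε = −μ/(2a), a = −μ/(2ε) = 2.698×10⁷ m = 26985 km.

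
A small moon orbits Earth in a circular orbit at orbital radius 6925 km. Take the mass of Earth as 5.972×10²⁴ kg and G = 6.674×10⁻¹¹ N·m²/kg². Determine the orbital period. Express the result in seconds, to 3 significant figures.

T ≈ 5740 seconds

μ = GM = 6.674×10⁻¹¹ × 5.972×10²⁴ = 3.986×10¹⁴ m³/s².
r = 6925 km = 6.925×10⁶ m.
Kepler's third law: T = 2π√(r³/μ) = 2π√((6.925×10⁶)³ / 3.986×10¹⁴).
r³/μ = 8.332×10⁵ s², so T = 2π × 9.128×10² = 5.735×10³ s.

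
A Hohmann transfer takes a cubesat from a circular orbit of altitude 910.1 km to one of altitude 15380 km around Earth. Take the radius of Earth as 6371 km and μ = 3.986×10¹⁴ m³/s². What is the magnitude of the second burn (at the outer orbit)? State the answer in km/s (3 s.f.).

Δv ≈ 1.25 km/s

r₁ = 6371 + 910.1 = 7281.1 km = 7.2811×10⁶ m.
r₂ = 6371 + 15380 = 21751 km = 2.1751×10⁷ m.
Transfer ellipse a_t = (r₁ + r₂)/2 = 1.452×10⁷ m.
At r₁: circular v_c1 = √(μ/r₁) = 7399 m/s; transfer-perigee v_p = √[μ(2/r₁ − 1/a_t)] = 9057 m/s.
At r₂: circular v_c2 = √(μ/r₂) = 4281 m/s; transfer-apogee v_a = √[μ(2/r₂ − 1/a_t)] = 3032 m/s.
Δv₂ = v_c2 − v_a = 1249 m/s.
= 1.249 km/s.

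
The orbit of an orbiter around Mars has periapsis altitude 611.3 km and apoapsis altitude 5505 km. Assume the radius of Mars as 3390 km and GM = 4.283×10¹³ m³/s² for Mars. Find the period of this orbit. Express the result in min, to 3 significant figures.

T ≈ 262 min

r_p = 3390 + 611.3 = 4001.3 km = 4.0013×10⁶ m.
r_a = 3390 + 5505 = 8895.0 km = 8.8950×10⁶ m.
Semi-major axis a = (r_p + r_a)/2 = (4001.3 + 8895.0)/2 = 6448.1 km = 6.448×10⁶ m.
By Kepler's third law T = 2π√(a³/μ) = 2π × 2.502×10³ = 1.572×10⁴ s.
= 262.0 min.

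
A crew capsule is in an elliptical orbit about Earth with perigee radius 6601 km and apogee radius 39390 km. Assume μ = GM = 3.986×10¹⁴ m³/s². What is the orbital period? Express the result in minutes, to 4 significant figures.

T ≈ 578.4 minutes

Semi-major axis a = (r_p + r_a)/2 = (6601.0 + 39390)/2 = 22996 km = 2.300×10⁷ m.
By Kepler's third law T = 2π√(a³/μ) = 2π × 5.523×10³ = 3.470×10⁴ s.
= 578.4 minutes.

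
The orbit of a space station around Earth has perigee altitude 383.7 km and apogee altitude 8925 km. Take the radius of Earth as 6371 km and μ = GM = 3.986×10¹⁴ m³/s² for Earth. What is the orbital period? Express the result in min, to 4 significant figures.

T ≈ 192.0 min

r_p = 6371 + 383.7 = 6754.7 km = 6.7547×10⁶ m.
r_a = 6371 + 8925 = 15296 km = 1.5296×10⁷ m.
Semi-major axis a = (r_p + r_a)/2 = (6754.7 + 15296)/2 = 11025 km = 1.103×10⁷ m.
By Kepler's third law T = 2π√(a³/μ) = 2π × 1.834×10³ = 1.152×10⁴ s.
= 192.0 min.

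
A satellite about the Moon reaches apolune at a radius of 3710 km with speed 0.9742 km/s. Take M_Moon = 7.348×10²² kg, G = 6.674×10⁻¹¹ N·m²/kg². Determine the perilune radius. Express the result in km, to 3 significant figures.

perilune radius ≈ 2080 km

μ = GM = 6.674×10⁻¹¹ × 7.348×10²² = 4.904×10¹² m³/s².
r_a = 3.710×10⁶ m.
Specific energy ε = v²/2 − μ/r = -8.473×10⁵ J/kg, so a = −μ/(2ε) = 2.894×10⁶ m.
The apsides satisfy r_p + r_a = 2a, so the perilune radius is 2a − r_a = 2.078×10⁶ m = 2077.8 km.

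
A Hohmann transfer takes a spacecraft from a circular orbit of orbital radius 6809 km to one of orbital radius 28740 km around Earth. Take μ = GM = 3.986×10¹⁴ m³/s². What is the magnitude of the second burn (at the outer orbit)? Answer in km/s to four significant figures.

Δv ≈ 1.419 km/s

r₁ = 6809 km = 6.809×10⁶ m.
r₂ = 28740 km = 2.874×10⁷ m.
Transfer ellipse a_t = (r₁ + r₂)/2 = 1.777×10⁷ m.
At r₁: circular v_c1 = √(μ/r₁) = 7651 m/s; transfer-perigee v_p = √[μ(2/r₁ − 1/a_t)] = 9729 m/s.
At r₂: circular v_c2 = √(μ/r₂) = 3724 m/s; transfer-apogee v_a = √[μ(2/r₂ − 1/a_t)] = 2305 m/s.
Δv₂ = v_c2 − v_a = 1419 m/s.
= 1.419 km/s.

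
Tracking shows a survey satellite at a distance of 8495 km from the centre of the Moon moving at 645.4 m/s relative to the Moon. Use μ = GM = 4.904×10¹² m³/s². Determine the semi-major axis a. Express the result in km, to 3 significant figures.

r = 8.495×10⁶ m.
Vis-viva rearranged: 1/a = 2/r − v²/μ = 2.354×10⁻⁷ − 8.494×10⁻⁸ = 1.505×10⁻⁷ m⁻¹.
a = 6.645×10⁶ m = 6644.8 km.

a ≈ 6640 km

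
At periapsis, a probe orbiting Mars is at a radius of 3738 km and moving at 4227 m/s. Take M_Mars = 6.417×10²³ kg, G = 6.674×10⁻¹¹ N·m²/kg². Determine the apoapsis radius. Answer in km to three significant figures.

μ = GM = 6.674×10⁻¹¹ × 6.417×10²³ = 4.283×10¹³ m³/s².
r_p = 3.738×10⁶ m.
Specific energy ε = v²/2 − μ/r = -2.523×10⁶ J/kg, so a = −μ/(2ε) = 8.486×10⁶ m.
The apsides satisfy r_p + r_a = 2a, so the apoapsis radius is 2a − r_p = 1.323×10⁷ m = 13234 km.

apoapsis radius ≈ 13200 km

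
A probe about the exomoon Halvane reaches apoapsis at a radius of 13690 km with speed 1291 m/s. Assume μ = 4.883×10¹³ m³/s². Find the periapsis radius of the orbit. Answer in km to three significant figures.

periapsis radius ≈ 4170 km

r_a = 1.369×10⁷ m.
Specific energy ε = v²/2 − μ/r = -2.733×10⁶ J/kg, so a = −μ/(2ε) = 8.932×10⁶ m.
The apsides satisfy r_p + r_a = 2a, so the periapsis radius is 2a − r_a = 4.174×10⁶ m = 4173.6 km.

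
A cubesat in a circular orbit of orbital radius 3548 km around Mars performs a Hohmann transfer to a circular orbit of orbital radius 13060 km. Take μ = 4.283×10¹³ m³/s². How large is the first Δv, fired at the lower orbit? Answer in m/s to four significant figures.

Δv ≈ 882.8 m/s

r₁ = 3548 km = 3.548×10⁶ m.
r₂ = 13060 km = 1.306×10⁷ m.
Transfer ellipse a_t = (r₁ + r₂)/2 = 8.304×10⁶ m.
At r₁: circular v_c1 = √(μ/r₁) = 3474 m/s; transfer-periapsis v_p = √[μ(2/r₁ − 1/a_t)] = 4357 m/s.
Δv₁ = v_p − v_c1 = 882.8 m/s.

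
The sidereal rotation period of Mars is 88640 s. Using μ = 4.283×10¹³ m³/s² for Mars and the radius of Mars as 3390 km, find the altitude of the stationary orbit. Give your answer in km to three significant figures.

A synchronous orbit has period T, so by Kepler's third law a = (μT²/4π²)^(1/3).
μT²/4π² = 4.283×10¹³ × (8.864×10⁴)² / 39.48 = 8.524×10²¹ m³.
a = 2.043×10⁷ m = 20428 km.
Altitude h = a − R = 20428 − 3390 = 17038 km.

h_sync ≈ 17000 km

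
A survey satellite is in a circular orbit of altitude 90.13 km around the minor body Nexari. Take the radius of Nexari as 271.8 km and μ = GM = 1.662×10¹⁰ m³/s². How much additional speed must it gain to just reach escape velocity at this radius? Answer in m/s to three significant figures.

Δv ≈ 88.8 m/s

r = 271.8 + 90.13 = 361.93 km = 3.6193×10⁵ m.
Circular speed v_c = √(μ/r) = 214.3 m/s.
Escape speed v_esc = √(2μ/r) = √2 × v_c = 303.1 m/s.
Δv = v_esc − v_c = 88.76 m/s.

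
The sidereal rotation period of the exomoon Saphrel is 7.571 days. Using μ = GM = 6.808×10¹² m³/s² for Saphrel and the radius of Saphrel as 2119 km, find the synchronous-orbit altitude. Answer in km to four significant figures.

h_sync ≈ 39820 km

T = 7.571 days = 6.541×10⁵ s.
A synchronous orbit has period T, so by Kepler's third law a = (μT²/4π²)^(1/3).
μT²/4π² = 6.808×10¹² × (6.541×10⁵)² / 39.48 = 7.379×10²² m³.
a = 4.194×10⁷ m = 41943 km.
Altitude h = a − R = 41943 − 2119 = 39824 km.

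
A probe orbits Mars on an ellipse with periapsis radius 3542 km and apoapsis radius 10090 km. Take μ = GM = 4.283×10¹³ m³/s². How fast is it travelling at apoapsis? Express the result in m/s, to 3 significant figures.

v ≈ 1490 m/s

Semi-major axis a = (r_p + r_a)/2 = 6816.0 km = 6.816×10⁶ m.
Vis-viva: v² = μ(2/r − 1/a) = 4.283×10¹³ × (1.982×10⁻⁷ − 1.467×10⁻⁷) = 2.206×10⁶ m²/s².
v = 1485 m/s.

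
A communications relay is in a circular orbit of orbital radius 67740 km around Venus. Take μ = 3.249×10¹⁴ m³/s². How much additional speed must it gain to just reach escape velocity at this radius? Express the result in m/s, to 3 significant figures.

Δv ≈ 907 m/s

r = 67740 km = 6.774×10⁷ m.
Circular speed v_c = √(μ/r) = 2190 m/s.
Escape speed v_esc = √(2μ/r) = √2 × v_c = 3097 m/s.
Δv = v_esc − v_c = 907.1 m/s.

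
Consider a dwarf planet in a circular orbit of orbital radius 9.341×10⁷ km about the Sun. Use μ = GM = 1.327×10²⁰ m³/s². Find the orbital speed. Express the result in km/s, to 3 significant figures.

v ≈ 37.7 km/s

r = 9.341×10⁷ km = 9.341×10¹⁰ m.
For a circular orbit v = √(μ/r) = √(1.327×10²⁰ / 9.341×10¹⁰) = √(1.421×10⁹) = 37690 m/s.
That is 37.69 km/s.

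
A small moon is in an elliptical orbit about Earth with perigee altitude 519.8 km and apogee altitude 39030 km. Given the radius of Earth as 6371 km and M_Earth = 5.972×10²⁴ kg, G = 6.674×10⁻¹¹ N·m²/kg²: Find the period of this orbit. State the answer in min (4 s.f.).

T ≈ 701.3 min

μ = GM = 6.674×10⁻¹¹ × 5.972×10²⁴ = 3.986×10¹⁴ m³/s².
r_p = 6371 + 519.8 = 6890.8 km = 6.8908×10⁶ m.
r_a = 6371 + 39030 = 45401 km = 4.5401×10⁷ m.
Semi-major axis a = (r_p + r_a)/2 = (6890.8 + 45401)/2 = 26146 km = 2.615×10⁷ m.
By Kepler's third law T = 2π√(a³/μ) = 2π × 6.697×10³ = 4.208×10⁴ s.
= 701.3 min.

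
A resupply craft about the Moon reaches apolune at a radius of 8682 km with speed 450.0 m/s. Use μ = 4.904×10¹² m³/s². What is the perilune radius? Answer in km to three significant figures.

r_a = 8.682×10⁶ m.
Specific energy ε = v²/2 − μ/r = -4.636×10⁵ J/kg, so a = −μ/(2ε) = 5.289×10⁶ m.
The apsides satisfy r_p + r_a = 2a, so the perilune radius is 2a − r_a = 1.896×10⁶ m = 1896.2 km.

perilune radius ≈ 1900 km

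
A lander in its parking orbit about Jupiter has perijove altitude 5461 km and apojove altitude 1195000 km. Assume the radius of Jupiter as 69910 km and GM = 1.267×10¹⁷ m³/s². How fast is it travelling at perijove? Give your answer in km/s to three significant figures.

v ≈ 56.3 km/s

r_p = 69910 + 5461 = 75371 km = 7.5371×10⁷ m.
r_a = 69910 + 1195000 = 1264900 km = 1.2649×10⁹ m.
Semi-major axis a = (r_p + r_a)/2 = 6.7014×10⁵ km = 6.701×10⁸ m.
Vis-viva: v² = μ(2/r − 1/a) = 1.267×10¹⁷ × (2.654×10⁻⁸ − 1.492×10⁻⁹) = 3.173×10⁹ m²/s².
v = 56330 m/s = 56.33 km/s.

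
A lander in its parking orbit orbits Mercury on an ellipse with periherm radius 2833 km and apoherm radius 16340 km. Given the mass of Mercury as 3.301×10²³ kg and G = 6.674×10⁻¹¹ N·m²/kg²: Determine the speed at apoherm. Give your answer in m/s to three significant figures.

μ = GM = 6.674×10⁻¹¹ × 3.301×10²³ = 2.203×10¹³ m³/s².
Semi-major axis a = (r_p + r_a)/2 = 9586.5 km = 9.586×10⁶ m.
Vis-viva: v² = μ(2/r − 1/a) = 2.203×10¹³ × (1.224×10⁻⁷ − 1.043×10⁻⁷) = 3.984×10⁵ m²/s².
v = 631.2 m/s.

v ≈ 631 m/s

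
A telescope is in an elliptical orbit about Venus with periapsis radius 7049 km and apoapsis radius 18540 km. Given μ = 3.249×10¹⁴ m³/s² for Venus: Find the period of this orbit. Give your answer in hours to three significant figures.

Semi-major axis a = (r_p + r_a)/2 = (7049.0 + 18540)/2 = 12794 km = 1.279×10⁷ m.
By Kepler's third law T = 2π√(a³/μ) = 2π × 2.539×10³ = 1.595×10⁴ s.
= 4.431 hours.

T ≈ 4.43 hours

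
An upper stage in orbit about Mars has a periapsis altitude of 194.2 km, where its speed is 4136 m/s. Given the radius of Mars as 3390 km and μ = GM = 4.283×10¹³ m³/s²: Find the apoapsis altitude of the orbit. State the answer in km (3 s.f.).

apoapsis altitude ≈ 5640 km

r_p = 3390 + 194.2 = 3584.2 km = 3.584×10⁶ m.
Specific energy ε = v²/2 − μ/r = -3.396×10⁶ J/kg, so a = −μ/(2ε) = 6.305×10⁶ m.
The apsides satisfy r_p + r_a = 2a, so the apoapsis radius is 2a − r_p = 9.026×10⁶ m = 9026.1 km.
Apoapsis altitude = 9026.1 − 3390 = 5636.1 km.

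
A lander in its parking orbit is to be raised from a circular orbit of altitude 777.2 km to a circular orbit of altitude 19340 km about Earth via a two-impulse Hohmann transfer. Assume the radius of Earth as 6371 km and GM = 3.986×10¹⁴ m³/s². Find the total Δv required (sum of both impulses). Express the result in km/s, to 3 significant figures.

Δv_total ≈ 3.21 km/s

r₁ = 6371 + 777.2 = 7148.2 km = 7.1482×10⁶ m.
r₂ = 6371 + 19340 = 25711 km = 2.5711×10⁷ m.
Transfer ellipse a_t = (r₁ + r₂)/2 = 1.643×10⁷ m.
At r₁: circular v_c1 = √(μ/r₁) = 7467 m/s; transfer-perigee v_p = √[μ(2/r₁ − 1/a_t)] = 9341 m/s.
Δv₁ = v_p − v_c1 = 1874 m/s.
At r₂: circular v_c2 = √(μ/r₂) = 3937 m/s; transfer-apogee v_a = √[μ(2/r₂ − 1/a_t)] = 2597 m/s.
Δv₂ = v_c2 − v_a = 1340 m/s.
Total Δv = Δv₁ + Δv₂ = 3214 m/s = 3.214 km/s.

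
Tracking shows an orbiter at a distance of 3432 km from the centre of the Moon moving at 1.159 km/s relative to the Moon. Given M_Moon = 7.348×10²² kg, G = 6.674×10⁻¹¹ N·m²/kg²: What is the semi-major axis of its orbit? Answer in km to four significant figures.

μ = GM = 6.674×10⁻¹¹ × 7.348×10²² = 4.904×10¹² m³/s².
r = 3.432×10⁶ m.
Specific orbital energy ε = v²/2 − μ/r = (1159)²/2 − 4.904×10¹²/3.432×10⁶ = -7.573×10⁵ J/kg.
Since ε = −μ/(2a), a = −μ/(2ε) = 3.238×10⁶ m = 3237.9 km.

a ≈ 3238 km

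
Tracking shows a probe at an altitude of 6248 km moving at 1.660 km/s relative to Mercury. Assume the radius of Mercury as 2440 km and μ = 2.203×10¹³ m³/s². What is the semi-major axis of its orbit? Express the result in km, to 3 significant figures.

a ≈ 9510 km

r = 2440 + 6248 = 8688.0 km = 8.688×10⁶ m.
Vis-viva rearranged: 1/a = 2/r − v²/μ = 2.302×10⁻⁷ − 1.251×10⁻⁷ = 1.051×10⁻⁷ m⁻¹.
a = 9.513×10⁶ m = 9513.1 km.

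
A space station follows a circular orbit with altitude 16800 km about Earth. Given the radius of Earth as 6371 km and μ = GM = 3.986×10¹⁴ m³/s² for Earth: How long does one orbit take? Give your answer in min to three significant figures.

r = 6371 + 16800 = 23171 km = 2.3171×10⁷ m.
Kepler's third law: T = 2π√(r³/μ) = 2π√((2.317×10⁷)³ / 3.986×10¹⁴).
r³/μ = 3.121×10⁷ s², so T = 2π × 5.587×10³ = 3.510×10⁴ s.
Converting: 3.510×10⁴ s ÷ 60.00 = 585.0 min.

T ≈ 585 min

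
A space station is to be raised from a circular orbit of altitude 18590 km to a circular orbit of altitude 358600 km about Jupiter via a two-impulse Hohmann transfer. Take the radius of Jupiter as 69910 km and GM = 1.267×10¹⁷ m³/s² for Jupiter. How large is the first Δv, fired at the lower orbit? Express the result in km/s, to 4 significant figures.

r₁ = 69910 + 18590 = 88500 km = 8.8500×10⁷ m.
r₂ = 69910 + 358600 = 428510 km = 4.2851×10⁸ m.
Transfer ellipse a_t = (r₁ + r₂)/2 = 2.585×10⁸ m.
At r₁: circular v_c1 = √(μ/r₁) = 37840 m/s; transfer-perijove v_p = √[μ(2/r₁ − 1/a_t)] = 48710 m/s.
Δv₁ = v_p − v_c1 = 10880 m/s.
= 10.88 km/s.

Δv ≈ 10.88 km/s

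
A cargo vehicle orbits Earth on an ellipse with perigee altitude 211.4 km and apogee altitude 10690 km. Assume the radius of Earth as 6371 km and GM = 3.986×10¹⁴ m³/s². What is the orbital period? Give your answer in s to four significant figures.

T ≈ 12790 s

r_p = 6371 + 211.4 = 6582.4 km = 6.5824×10⁶ m.
r_a = 6371 + 10690 = 17061 km = 1.7061×10⁷ m.
Semi-major axis a = (r_p + r_a)/2 = (6582.4 + 17061)/2 = 11822 km = 1.182×10⁷ m.
By Kepler's third law T = 2π√(a³/μ) = 2π × 2.036×10³ = 1.279×10⁴ s.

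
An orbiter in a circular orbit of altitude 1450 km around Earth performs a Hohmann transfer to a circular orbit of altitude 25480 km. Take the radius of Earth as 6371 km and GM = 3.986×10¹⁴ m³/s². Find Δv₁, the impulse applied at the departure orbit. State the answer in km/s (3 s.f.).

r₁ = 6371 + 1450 = 7821.0 km = 7.8210×10⁶ m.
r₂ = 6371 + 25480 = 31851 km = 3.1851×10⁷ m.
Transfer ellipse a_t = (r₁ + r₂)/2 = 1.984×10⁷ m.
At r₁: circular v_c1 = √(μ/r₁) = 7139 m/s; transfer-perigee v_p = √[μ(2/r₁ − 1/a_t)] = 9046 m/s.
Δv₁ = v_p − v_c1 = 1907 m/s.
= 1.907 km/s.

Δv ≈ 1.91 km/s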